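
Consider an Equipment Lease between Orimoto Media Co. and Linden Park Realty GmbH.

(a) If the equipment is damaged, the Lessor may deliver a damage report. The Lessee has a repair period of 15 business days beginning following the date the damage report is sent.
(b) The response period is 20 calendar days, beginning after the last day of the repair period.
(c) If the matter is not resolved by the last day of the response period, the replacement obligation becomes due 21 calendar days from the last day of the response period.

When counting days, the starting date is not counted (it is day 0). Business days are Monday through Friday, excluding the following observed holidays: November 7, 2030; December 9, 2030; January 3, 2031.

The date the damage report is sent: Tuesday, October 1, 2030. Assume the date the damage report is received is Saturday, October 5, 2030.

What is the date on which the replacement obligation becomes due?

The last day of the repair period: counting 15 business days from Tuesday, October 1, 2030 (Oct 2, Oct 3, Oct 4, Oct 7, …, Oct 18, Oct 21, Oct 22, skipping weekends) reaches Tuesday, October 22, 2030.
The last day of the response period: October 22, 2030 + 20 days = November 11, 2030.
Adding 21 calendar days to November 11, 2030 gives December 2, 2030, which is the date on which the replacement obligation becomes due.

December 2, 2030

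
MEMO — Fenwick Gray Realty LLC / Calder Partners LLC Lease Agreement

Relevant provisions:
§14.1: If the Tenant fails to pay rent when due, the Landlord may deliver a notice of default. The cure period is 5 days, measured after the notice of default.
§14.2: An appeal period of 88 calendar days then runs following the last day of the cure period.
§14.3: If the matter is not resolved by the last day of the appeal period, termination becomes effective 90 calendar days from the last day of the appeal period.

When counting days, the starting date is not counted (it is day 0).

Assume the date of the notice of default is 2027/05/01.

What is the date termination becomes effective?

2027/10/31

The last day of the cure period: 5 calendar days after 2027/05/01 is 2027/05/06.
The last day of the appeal period: 2027/05/06 + 88 days = 2027/08/02.
The date termination becomes effective: 2027/08/02 + 90 days = 2027/10/31.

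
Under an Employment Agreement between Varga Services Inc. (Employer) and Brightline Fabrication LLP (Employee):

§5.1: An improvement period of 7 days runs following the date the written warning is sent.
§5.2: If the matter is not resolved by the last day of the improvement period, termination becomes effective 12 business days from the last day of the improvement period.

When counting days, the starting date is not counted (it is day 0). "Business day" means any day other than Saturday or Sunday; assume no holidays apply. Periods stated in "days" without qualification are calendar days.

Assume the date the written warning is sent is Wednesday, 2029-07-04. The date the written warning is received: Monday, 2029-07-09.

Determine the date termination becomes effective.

2029-07-27

Adding 7 calendar days to 2029-07-04 gives 2029-07-11, which is the last day of the improvement period.
From Wednesday, 2029-07-11, 12 business days (Jul 12, Jul 13, Jul 16, Jul 17, …, Jul 25, Jul 26, Jul 27, skipping weekends) brings us to Friday, 2029-07-27, which is the date termination becomes effective.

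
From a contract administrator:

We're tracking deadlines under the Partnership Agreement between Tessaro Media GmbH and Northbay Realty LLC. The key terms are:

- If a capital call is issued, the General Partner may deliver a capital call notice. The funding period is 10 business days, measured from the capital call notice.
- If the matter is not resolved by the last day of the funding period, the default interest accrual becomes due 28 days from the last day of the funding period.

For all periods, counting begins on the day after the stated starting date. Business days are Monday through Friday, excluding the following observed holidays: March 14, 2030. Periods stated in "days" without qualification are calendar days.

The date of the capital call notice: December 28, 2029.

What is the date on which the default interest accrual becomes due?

February 8, 2030

From Friday, December 28, 2029, 10 business days (Dec 31, Jan 1, Jan 2, Jan 3, Jan 4, Jan 7, Jan 8, Jan 9, Jan 10, Jan 11, skipping weekends) brings us to Friday, January 11, 2030, which is the last day of the funding period.
Adding 28 calendar days to January 11, 2030 gives February 8, 2030, which is the date on which the default interest accrual becomes due.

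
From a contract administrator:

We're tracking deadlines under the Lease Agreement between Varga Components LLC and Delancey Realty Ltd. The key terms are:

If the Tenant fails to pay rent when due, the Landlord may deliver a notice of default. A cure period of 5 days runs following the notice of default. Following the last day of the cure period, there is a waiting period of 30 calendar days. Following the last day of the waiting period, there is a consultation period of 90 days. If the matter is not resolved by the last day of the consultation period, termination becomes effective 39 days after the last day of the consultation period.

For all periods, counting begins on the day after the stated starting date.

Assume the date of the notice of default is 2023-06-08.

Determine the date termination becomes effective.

Adding 5 calendar days to 2023-06-08 gives 2023-06-13, which is the last day of the cure period.
The last day of the waiting period: 30 calendar days after 2023-06-13 is 2023-07-13.
The last day of the consultation period: 90 calendar days after 2023-07-13 is 2023-10-11.
Adding 39 calendar days to 2023-10-11 gives 2023-11-19, which is the date termination becomes effective.

2023-11-19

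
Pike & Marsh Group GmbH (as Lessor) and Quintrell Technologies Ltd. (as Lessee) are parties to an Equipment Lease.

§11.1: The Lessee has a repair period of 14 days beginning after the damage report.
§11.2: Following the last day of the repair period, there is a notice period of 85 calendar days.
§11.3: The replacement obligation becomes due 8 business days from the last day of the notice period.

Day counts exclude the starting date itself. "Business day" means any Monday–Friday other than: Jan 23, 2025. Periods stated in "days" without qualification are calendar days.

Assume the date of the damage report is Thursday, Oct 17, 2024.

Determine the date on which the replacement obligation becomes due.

The last day of the repair period: 14 calendar days after Oct 17, 2024 is Oct 31, 2024.
The last day of the notice period: Oct 31, 2024 + 85 days = Jan 24, 2025.
The date on which the replacement obligation becomes due: counting 8 business days from Friday, Jan 24, 2025 (Jan 27, Jan 28, Jan 29, Jan 30, Jan 31, Feb 3, Feb 4, Feb 5, skipping weekends) reaches Wednesday, Feb 5, 2025.

Feb 5, 2025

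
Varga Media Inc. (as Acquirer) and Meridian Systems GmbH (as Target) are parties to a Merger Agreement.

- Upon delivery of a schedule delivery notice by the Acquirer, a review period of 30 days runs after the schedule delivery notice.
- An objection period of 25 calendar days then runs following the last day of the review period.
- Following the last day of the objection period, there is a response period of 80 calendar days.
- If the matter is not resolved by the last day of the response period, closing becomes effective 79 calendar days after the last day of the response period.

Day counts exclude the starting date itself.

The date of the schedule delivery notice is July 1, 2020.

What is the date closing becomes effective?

January 31, 2021

Adding 30 calendar days to July 1, 2020 gives July 31, 2020, which is the last day of the review period.
Adding 25 calendar days to July 31, 2020 gives August 25, 2020, which is the last day of the objection period.
The last day of the response period: 80 calendar days after August 25, 2020 is November 13, 2020.
Adding 79 calendar days to November 13, 2020 gives January 31, 2021, which is the date closing becomes effective.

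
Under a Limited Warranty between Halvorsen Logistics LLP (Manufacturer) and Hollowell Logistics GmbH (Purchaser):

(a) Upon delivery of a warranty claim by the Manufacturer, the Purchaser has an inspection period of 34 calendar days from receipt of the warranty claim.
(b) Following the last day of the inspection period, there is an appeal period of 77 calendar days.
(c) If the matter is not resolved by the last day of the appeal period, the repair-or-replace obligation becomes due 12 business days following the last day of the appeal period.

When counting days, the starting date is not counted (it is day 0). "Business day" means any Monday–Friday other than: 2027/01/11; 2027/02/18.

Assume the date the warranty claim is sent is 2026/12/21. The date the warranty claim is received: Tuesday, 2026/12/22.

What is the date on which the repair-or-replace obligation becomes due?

2027/04/28

The last day of the inspection period: 2026/12/22 + 34 days = 2027/01/25.
The last day of the appeal period: 2027/01/25 + 77 days = 2027/04/12.
The date on which the repair-or-replace obligation becomes due: 12 business days after Monday, 2027/04/12, skipping weekends — Apr 13, Apr 14, Apr 15, Apr 16, …, Apr 26, Apr 27, Apr 28 — lands on Wednesday, 2027/04/28.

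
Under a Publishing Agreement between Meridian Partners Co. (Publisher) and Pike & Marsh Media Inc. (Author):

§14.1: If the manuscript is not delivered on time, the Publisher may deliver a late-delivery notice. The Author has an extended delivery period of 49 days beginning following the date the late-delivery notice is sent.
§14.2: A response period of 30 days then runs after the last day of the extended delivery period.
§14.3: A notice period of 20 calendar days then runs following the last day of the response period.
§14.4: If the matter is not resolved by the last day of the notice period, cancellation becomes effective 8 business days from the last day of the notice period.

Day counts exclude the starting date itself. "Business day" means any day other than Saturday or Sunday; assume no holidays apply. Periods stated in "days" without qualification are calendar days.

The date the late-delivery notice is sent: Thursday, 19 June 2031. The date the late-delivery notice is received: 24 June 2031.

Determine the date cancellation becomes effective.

8 October 2031

The last day of the extended delivery period: 19 June 2031 + 49 days = 7 August 2031.
The last day of the response period: 7 August 2031 + 30 days = 6 September 2031.
Adding 20 calendar days to 6 September 2031 gives 26 September 2031, which is the last day of the notice period.
The date cancellation becomes effective: 8 business days after Friday, 26 September 2031, skipping weekends — Sep 29, Sep 30, Oct 1, Oct 2, Oct 3, Oct 6, Oct 7, Oct 8 — lands on Wednesday, 8 October 2031.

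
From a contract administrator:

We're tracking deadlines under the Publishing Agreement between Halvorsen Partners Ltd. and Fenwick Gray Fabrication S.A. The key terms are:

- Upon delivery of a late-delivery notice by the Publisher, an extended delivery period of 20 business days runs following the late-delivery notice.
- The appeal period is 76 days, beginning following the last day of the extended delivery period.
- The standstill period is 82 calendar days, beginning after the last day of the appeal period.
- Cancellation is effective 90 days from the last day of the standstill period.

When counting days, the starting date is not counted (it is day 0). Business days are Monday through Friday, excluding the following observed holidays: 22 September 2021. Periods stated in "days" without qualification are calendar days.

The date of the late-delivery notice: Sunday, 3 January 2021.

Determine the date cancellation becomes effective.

4 October 2021

The last day of the extended delivery period: counting 20 business days from Sunday, 3 January 2021 (Jan 4, Jan 5, Jan 6, Jan 7, …, Jan 27, Jan 28, Jan 29, skipping weekends) reaches Friday, 29 January 2021.
The last day of the appeal period: 76 calendar days after 29 January 2021 is 15 April 2021.
The last day of the standstill period: 82 calendar days after 15 April 2021 is 6 July 2021.
The date cancellation becomes effective: 6 July 2021 + 90 days = 4 October 2021.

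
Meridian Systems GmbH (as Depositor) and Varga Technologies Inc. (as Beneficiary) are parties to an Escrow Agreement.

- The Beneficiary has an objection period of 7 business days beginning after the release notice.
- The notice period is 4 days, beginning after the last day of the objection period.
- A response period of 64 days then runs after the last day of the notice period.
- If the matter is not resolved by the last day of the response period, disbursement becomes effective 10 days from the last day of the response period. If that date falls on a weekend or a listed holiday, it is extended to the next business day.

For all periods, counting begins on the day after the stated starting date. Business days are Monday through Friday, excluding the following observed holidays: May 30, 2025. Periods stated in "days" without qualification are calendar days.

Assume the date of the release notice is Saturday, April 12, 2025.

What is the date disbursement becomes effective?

The last day of the objection period: counting 7 business days from Saturday, April 12, 2025 (Apr 14, Apr 15, Apr 16, Apr 17, Apr 18, Apr 21, Apr 22, skipping weekends) reaches Tuesday, April 22, 2025.
Adding 4 calendar days to April 22, 2025 gives April 26, 2025, which is the last day of the notice period.
Adding 64 calendar days to April 26, 2025 gives June 29, 2025, which is the last day of the response period.
Adding 10 calendar days to June 29, 2025 gives July 9, 2025, which is the date disbursement becomes effective. July 9, 2025 is a Wednesday and is not a listed holiday, so no roll-forward applies.

July 9, 2025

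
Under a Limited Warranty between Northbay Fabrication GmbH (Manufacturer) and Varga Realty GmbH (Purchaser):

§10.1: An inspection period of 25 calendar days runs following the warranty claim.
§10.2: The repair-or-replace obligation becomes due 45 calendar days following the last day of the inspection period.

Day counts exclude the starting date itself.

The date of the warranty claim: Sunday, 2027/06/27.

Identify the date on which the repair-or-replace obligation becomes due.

The last day of the inspection period: 2027/06/27 + 25 days = 2027/07/22.
The date on which the repair-or-replace obligation becomes due: 2027/07/22 + 45 days = 2027/09/05.

2027/09/05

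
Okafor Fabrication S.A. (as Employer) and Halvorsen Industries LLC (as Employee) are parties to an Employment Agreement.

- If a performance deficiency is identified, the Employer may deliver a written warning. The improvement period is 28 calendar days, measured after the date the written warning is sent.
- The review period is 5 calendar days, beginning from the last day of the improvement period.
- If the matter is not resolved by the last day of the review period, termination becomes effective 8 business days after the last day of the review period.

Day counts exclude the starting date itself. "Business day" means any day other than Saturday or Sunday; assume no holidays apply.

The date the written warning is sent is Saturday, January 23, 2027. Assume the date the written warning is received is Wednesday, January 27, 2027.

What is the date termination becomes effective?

Adding 28 calendar days to January 23, 2027 gives February 20, 2027, which is the last day of the improvement period.
Adding 5 calendar days to February 20, 2027 gives February 25, 2027, which is the last day of the review period.
The date termination becomes effective: counting 8 business days from Thursday, February 25, 2027 (Feb 26, Mar 1, Mar 2, Mar 3, Mar 4, Mar 5, Mar 8, Mar 9, skipping weekends) reaches Tuesday, March 9, 2027.

March 9, 2027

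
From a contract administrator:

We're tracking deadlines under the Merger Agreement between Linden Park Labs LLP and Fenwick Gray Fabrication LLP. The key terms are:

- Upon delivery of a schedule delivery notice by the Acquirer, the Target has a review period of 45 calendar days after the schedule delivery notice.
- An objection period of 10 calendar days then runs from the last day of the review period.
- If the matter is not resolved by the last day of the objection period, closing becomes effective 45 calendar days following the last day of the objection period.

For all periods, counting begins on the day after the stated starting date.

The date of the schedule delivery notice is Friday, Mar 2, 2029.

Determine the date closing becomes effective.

Adding 45 calendar days to Mar 2, 2029 gives Apr 16, 2029, which is the last day of the review period.
The last day of the objection period: 10 calendar days after Apr 16, 2029 is Apr 26, 2029.
The date closing becomes effective: Apr 26, 2029 + 45 days = Jun 10, 2029.

Jun 10, 2029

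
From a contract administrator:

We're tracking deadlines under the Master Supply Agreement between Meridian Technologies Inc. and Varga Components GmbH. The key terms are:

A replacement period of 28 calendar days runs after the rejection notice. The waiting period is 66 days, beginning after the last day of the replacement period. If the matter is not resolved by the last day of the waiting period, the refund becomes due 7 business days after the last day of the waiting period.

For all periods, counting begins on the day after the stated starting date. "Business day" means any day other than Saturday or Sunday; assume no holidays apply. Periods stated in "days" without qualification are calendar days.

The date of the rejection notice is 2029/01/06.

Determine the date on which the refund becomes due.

Adding 28 calendar days to 2029/01/06 gives 2029/02/03, which is the last day of the replacement period.
The last day of the waiting period: 2029/02/03 + 66 days = 2029/04/10.
The date on which the refund becomes due: counting 7 business days from Tuesday, 2029/04/10 (Apr 11, Apr 12, Apr 13, Apr 16, Apr 17, Apr 18, Apr 19, skipping weekends) reaches Thursday, 2029/04/19.

2029/04/19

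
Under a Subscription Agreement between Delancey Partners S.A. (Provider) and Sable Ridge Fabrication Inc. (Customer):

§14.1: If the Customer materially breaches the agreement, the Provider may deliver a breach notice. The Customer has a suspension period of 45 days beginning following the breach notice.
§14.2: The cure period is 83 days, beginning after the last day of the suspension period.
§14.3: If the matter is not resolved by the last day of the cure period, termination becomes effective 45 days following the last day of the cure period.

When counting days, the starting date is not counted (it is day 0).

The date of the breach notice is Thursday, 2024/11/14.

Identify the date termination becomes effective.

2025/05/06

The last day of the suspension period: 2024/11/14 + 45 days = 2024/12/29.
The last day of the cure period: 2024/12/29 + 83 days = 2025/03/22.
The date termination becomes effective: 45 calendar days after 2025/03/22 is 2025/05/06.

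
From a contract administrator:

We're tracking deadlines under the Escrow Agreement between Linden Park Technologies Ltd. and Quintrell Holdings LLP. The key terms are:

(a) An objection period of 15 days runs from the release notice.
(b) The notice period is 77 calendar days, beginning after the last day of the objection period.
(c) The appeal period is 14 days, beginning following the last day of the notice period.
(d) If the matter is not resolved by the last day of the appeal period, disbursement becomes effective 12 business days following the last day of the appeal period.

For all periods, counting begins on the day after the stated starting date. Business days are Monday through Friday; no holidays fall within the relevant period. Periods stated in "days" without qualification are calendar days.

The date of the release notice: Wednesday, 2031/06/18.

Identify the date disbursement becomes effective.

The last day of the objection period: 15 calendar days after 2031/06/18 is 2031/07/03.
Adding 77 calendar days to 2031/07/03 gives 2031/09/18, which is the last day of the notice period.
Adding 14 calendar days to 2031/09/18 gives 2031/10/02, which is the last day of the appeal period.
The date disbursement becomes effective: counting 12 business days from Thursday, 2031/10/02 (Oct 3, Oct 6, Oct 7, Oct 8, …, Oct 16, Oct 17, Oct 20, skipping weekends) reaches Monday, 2031/10/20.

2031/10/20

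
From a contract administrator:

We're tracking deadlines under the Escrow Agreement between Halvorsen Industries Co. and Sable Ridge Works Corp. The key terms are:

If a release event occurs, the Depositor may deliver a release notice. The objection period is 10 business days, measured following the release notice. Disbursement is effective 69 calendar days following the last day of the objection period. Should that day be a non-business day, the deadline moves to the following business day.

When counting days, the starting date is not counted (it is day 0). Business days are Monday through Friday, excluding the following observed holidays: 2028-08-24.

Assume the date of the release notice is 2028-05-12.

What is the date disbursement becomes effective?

2028-08-03

From Friday, 2028-05-12, 10 business days (May 15, May 16, May 17, May 18, May 19, May 22, May 23, May 24, May 25, May 26, skipping weekends) brings us to Friday, 2028-05-26, which is the last day of the objection period.
The date disbursement becomes effective: 2028-05-26 + 69 days = 2028-08-03. 2028-08-03 is a Thursday and is not a listed holiday, so no roll-forward applies.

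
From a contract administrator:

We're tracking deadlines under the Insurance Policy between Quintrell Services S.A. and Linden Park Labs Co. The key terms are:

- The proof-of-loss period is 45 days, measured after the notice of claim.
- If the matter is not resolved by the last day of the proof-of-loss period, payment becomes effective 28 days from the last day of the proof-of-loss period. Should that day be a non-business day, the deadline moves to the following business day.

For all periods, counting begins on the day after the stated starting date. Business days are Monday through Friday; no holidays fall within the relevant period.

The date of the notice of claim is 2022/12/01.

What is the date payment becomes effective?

2023/02/13

Adding 45 calendar days to 2022/12/01 gives 2023/01/15, which is the last day of the proof-of-loss period.
Adding 28 calendar days to 2023/01/15 gives 2023/02/12, which is the date payment becomes effective. That falls on a Sunday, so it rolls to the next business day, Monday, 2023/02/13.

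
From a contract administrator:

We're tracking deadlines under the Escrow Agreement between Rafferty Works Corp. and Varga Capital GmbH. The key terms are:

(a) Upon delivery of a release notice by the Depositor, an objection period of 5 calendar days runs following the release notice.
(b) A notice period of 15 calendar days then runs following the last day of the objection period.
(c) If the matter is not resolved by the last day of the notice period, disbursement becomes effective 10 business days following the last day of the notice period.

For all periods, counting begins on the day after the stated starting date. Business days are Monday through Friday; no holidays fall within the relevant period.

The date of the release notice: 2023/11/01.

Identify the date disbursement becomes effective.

The last day of the objection period: 5 calendar days after 2023/11/01 is 2023/11/06.
Adding 15 calendar days to 2023/11/06 gives 2023/11/21, which is the last day of the notice period.
From Tuesday, 2023/11/21, 10 business days (Nov 22, Nov 23, Nov 24, Nov 27, Nov 28, Nov 29, Nov 30, Dec 1, Dec 4, Dec 5, skipping weekends) brings us to Tuesday, 2023/12/05, which is the date disbursement becomes effective.

2023/12/05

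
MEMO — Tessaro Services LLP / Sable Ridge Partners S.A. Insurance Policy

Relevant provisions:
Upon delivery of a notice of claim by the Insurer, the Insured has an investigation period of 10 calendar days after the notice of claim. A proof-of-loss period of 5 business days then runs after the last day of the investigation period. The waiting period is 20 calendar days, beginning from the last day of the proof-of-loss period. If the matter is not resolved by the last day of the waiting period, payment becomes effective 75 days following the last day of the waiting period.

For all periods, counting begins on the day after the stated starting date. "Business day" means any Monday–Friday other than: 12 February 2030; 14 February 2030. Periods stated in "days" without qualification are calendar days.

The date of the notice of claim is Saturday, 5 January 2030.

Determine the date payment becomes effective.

27 April 2030

The last day of the investigation period: 10 calendar days after 5 January 2030 is 15 January 2030.
From Tuesday, 15 January 2030, 5 business days (Jan 16, Jan 17, Jan 18, Jan 21, Jan 22, skipping weekends) brings us to Tuesday, 22 January 2030, which is the last day of the proof-of-loss period.
The last day of the waiting period: 20 calendar days after 22 January 2030 is 11 February 2030.
Adding 75 calendar days to 11 February 2030 gives 27 April 2030, which is the date payment becomes effective.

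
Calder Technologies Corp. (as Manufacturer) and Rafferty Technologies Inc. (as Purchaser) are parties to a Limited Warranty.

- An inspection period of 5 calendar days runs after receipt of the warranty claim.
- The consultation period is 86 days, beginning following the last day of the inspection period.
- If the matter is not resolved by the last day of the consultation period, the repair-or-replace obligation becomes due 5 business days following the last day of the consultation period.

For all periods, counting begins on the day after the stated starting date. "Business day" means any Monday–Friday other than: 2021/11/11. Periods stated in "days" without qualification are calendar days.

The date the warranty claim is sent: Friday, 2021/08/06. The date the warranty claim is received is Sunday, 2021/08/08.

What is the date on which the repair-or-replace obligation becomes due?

2021/11/15

The last day of the inspection period: 2021/08/08 + 5 days = 2021/08/13.
Adding 86 calendar days to 2021/08/13 gives 2021/11/07, which is the last day of the consultation period.
From Sunday, 2021/11/07, 5 business days (Nov 8, Nov 9, Nov 10, Nov 12, Nov 15, skipping weekends and the listed holiday on Nov 11) brings us to Monday, 2021/11/15, which is the date on which the repair-or-replace obligation becomes due.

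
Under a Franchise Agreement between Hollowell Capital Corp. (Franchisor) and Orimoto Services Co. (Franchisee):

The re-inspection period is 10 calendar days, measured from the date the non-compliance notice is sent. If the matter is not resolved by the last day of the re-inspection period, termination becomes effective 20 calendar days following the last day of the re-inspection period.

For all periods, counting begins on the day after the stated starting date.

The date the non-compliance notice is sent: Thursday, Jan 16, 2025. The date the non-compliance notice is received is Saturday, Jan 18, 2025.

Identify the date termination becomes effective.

Feb 15, 2025

The last day of the re-inspection period: Jan 16, 2025 + 10 days = Jan 26, 2025.
Adding 20 calendar days to Jan 26, 2025 gives Feb 15, 2025, which is the date termination becomes effective.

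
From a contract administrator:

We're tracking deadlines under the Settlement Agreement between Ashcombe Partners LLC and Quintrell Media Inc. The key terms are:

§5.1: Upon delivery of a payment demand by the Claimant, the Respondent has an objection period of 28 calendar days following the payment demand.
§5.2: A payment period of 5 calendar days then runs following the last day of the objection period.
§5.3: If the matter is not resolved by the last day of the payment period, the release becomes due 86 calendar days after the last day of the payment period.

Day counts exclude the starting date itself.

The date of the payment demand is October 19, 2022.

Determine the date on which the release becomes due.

February 15, 2023

The last day of the objection period: October 19, 2022 + 28 days = November 16, 2022.
The last day of the payment period: 5 calendar days after November 16, 2022 is November 21, 2022.
The date on which the release becomes due: November 21, 2022 + 86 days = February 15, 2023.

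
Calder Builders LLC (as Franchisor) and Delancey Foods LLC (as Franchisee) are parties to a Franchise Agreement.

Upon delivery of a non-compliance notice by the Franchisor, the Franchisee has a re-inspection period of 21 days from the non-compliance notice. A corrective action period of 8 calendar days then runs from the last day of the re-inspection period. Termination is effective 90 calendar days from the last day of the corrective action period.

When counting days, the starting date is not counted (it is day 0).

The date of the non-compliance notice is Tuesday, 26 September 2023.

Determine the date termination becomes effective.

23 January 2024

The last day of the re-inspection period: 26 September 2023 + 21 days = 17 October 2023.
The last day of the corrective action period: 17 October 2023 + 8 days = 25 October 2023.
The date termination becomes effective: 25 October 2023 + 90 days = 23 January 2024.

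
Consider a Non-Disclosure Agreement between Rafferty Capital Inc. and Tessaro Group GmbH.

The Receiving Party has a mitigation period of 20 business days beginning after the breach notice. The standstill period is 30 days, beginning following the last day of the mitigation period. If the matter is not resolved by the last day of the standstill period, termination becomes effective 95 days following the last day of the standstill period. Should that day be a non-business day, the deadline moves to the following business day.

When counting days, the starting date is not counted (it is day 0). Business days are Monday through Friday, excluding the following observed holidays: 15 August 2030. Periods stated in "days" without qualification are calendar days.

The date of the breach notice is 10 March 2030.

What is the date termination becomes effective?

8 August 2030

The last day of the mitigation period: counting 20 business days from Sunday, 10 March 2030 (Mar 11, Mar 12, Mar 13, Mar 14, …, Apr 3, Apr 4, Apr 5, skipping weekends) reaches Friday, 5 April 2030.
Adding 30 calendar days to 5 April 2030 gives 5 May 2030, which is the last day of the standstill period.
The date termination becomes effective: 5 May 2030 + 95 days = 8 August 2030. 8 August 2030 is a Thursday and is not a listed holiday, so no roll-forward applies.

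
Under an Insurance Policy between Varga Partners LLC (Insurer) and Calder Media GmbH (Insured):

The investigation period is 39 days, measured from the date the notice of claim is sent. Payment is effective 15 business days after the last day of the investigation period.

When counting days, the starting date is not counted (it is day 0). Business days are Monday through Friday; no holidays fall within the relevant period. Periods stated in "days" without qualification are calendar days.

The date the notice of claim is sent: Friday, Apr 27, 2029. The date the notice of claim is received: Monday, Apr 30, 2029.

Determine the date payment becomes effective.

Jun 26, 2029

The last day of the investigation period: 39 calendar days after Apr 27, 2029 is Jun 5, 2029.
The date payment becomes effective: 15 business days after Tuesday, Jun 5, 2029, skipping weekends — Jun 6, Jun 7, Jun 8, Jun 11, …, Jun 22, Jun 25, Jun 26 — lands on Tuesday, Jun 26, 2029.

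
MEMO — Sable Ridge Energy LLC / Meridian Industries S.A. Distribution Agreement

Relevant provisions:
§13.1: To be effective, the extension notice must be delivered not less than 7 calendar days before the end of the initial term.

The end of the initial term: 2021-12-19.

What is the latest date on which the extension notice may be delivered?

Counting back 7 calendar days from 2021-12-19 gives 2021-12-12.

2021-12-12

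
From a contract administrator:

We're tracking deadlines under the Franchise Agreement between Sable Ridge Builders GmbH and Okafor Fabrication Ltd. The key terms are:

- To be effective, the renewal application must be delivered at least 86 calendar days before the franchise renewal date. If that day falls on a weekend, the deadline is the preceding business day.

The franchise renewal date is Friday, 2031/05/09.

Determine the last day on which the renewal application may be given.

2031/02/12

2031/05/09 minus 86 days is 2031/02/12. That is a Wednesday, so no adjustment is needed.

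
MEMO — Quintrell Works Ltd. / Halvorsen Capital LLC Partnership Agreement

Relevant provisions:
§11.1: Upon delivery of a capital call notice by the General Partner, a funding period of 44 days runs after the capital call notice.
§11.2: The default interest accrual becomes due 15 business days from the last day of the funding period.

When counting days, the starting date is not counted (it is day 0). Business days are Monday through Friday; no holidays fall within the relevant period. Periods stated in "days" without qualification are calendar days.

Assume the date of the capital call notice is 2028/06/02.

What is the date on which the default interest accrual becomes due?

2028/08/04

Adding 44 calendar days to 2028/06/02 gives 2028/07/16, which is the last day of the funding period.
The date on which the default interest accrual becomes due: counting 15 business days from Sunday, 2028/07/16 (Jul 17, Jul 18, Jul 19, Jul 20, …, Aug 2, Aug 3, Aug 4, skipping weekends) reaches Friday, 2028/08/04.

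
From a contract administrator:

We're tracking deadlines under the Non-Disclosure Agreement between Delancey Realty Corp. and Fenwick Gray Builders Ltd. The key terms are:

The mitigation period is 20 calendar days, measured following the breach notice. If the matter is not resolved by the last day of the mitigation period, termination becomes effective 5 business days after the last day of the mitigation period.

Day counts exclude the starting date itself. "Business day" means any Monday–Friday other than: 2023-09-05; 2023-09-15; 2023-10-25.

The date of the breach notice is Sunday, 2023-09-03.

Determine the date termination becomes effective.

2023-09-29

The last day of the mitigation period: 20 calendar days after 2023-09-03 is 2023-09-23.
From Saturday, 2023-09-23, 5 business days (Sep 25, Sep 26, Sep 27, Sep 28, Sep 29, skipping weekends) brings us to Friday, 2023-09-29, which is the date termination becomes effective.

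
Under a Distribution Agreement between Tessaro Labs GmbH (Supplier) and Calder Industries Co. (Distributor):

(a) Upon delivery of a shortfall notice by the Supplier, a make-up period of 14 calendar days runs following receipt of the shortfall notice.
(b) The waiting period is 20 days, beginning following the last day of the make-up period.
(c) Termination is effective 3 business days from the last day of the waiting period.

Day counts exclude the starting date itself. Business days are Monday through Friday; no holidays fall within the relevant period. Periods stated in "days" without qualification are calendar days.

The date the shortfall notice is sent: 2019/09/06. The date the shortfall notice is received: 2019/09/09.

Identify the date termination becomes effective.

2019/10/16

The last day of the make-up period: 14 calendar days after 2019/09/09 is 2019/09/23.
The last day of the waiting period: 2019/09/23 + 20 days = 2019/10/13.
The date termination becomes effective: counting 3 business days from Sunday, 2019/10/13 (Oct 14, Oct 15, Oct 16, skipping weekends) reaches Wednesday, 2019/10/16.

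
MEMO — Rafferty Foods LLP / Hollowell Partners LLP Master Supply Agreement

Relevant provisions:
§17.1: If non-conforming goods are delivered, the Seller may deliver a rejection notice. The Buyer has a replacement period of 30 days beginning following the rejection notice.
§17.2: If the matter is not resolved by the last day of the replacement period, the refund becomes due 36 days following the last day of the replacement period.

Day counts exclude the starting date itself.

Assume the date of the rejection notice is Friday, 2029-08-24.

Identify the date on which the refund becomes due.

2029-10-29

The last day of the replacement period: 30 calendar days after 2029-08-24 is 2029-09-23.
The date on which the refund becomes due: 36 calendar days after 2029-09-23 is 2029-10-29.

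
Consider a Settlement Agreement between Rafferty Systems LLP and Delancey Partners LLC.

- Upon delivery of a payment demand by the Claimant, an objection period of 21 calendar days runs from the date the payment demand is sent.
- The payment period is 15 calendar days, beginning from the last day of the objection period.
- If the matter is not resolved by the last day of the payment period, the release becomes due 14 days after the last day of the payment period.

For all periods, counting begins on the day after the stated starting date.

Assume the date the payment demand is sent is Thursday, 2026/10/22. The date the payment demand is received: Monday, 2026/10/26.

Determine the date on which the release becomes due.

2026/12/11

Adding 21 calendar days to 2026/10/22 gives 2026/11/12, which is the last day of the objection period.
Adding 15 calendar days to 2026/11/12 gives 2026/11/27, which is the last day of the payment period.
The date on which the release becomes due: 14 calendar days after 2026/11/27 is 2026/12/11.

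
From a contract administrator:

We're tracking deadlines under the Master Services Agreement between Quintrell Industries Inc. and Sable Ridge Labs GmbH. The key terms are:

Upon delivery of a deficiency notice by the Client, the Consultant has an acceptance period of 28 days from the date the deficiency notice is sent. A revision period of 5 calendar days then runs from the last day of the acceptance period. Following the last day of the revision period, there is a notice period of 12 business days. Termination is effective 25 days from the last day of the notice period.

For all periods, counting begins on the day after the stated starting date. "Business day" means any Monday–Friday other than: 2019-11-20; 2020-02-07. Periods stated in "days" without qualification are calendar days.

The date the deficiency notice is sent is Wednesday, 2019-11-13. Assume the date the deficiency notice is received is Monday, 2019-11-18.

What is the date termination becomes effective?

2020-01-26

The last day of the acceptance period: 28 calendar days after 2019-11-13 is 2019-12-11.
Adding 5 calendar days to 2019-12-11 gives 2019-12-16, which is the last day of the revision period.
The last day of the notice period: counting 12 business days from Monday, 2019-12-16 (Dec 17, Dec 18, Dec 19, Dec 20, …, Dec 30, Dec 31, Jan 1, skipping weekends) reaches Wednesday, 2020-01-01.
Adding 25 calendar days to 2020-01-01 gives 2020-01-26, which is the date termination becomes effective.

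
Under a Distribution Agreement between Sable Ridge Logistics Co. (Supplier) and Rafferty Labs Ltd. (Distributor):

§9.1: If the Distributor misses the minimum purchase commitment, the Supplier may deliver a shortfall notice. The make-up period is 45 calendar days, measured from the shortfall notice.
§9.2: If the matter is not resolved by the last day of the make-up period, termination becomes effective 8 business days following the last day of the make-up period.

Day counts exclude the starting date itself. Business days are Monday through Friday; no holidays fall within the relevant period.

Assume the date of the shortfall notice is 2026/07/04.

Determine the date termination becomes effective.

The last day of the make-up period: 45 calendar days after 2026/07/04 is 2026/08/18.
The date termination becomes effective: counting 8 business days from Tuesday, 2026/08/18 (Aug 19, Aug 20, Aug 21, Aug 24, Aug 25, Aug 26, Aug 27, Aug 28, skipping weekends) reaches Friday, 2026/08/28.

2026/08/28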